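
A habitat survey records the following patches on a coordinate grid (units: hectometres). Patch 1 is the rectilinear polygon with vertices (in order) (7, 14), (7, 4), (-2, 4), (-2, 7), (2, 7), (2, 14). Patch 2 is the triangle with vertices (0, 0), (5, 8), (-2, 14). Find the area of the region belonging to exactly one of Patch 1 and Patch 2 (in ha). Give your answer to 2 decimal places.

|Patch 1| = 62, |Patch 2| = 43, |Patch 1∩Patch 2| = 19.2143.
|Patch 1 △ Patch 2| = |Patch 1| + |Patch 2| − 2·|Patch 1∩Patch 2| = 62 + 43 − 38.4286 = 66.57.

66.57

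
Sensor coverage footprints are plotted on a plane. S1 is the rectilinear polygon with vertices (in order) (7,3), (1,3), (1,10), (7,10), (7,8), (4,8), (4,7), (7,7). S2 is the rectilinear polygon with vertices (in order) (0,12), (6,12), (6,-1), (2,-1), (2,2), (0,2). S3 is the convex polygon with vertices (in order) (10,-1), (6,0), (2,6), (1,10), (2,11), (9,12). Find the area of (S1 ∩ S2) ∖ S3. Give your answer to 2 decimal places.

8.00

|S1 ∩ S2| = 33.
|(S1 ∩ S2) ∩ S3| = 25.
|(S1 ∩ S2) ∖ S3| = 33 − 25 = 8.00.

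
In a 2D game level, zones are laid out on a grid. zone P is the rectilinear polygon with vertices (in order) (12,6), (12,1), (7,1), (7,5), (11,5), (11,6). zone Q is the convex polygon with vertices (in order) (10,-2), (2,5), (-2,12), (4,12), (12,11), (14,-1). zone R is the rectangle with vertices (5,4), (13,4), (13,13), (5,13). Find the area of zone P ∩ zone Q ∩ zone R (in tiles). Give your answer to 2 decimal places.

The intersection is the polygon with vertices (7,5), (11,5), (11,6), (12,6), (12,4), (7,4).
By the shoelace formula its area is 6.00.

6.00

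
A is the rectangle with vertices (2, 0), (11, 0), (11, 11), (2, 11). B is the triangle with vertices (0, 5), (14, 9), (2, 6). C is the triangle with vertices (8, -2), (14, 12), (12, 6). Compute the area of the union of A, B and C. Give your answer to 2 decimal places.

By inclusion–exclusion:
Individual areas: |A| = 99, |B| = 3, |C| = 4.
|A∩B| = 2.4107.
|A∩C| = 1.3571.
|B∩C| = 0.0161.
|A∩B∩C| = 0.
|A ∪ B ∪ C| = 106 − 3.784 + 0 = 102.22.

102.22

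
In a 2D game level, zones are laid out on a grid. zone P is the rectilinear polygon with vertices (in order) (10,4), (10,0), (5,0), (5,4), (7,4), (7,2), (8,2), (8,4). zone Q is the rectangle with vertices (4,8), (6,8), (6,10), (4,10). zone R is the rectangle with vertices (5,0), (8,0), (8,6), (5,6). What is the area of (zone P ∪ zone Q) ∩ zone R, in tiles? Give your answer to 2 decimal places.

|zone P ∪ zone Q| = 22.
|(zone P ∪ zone Q) ∩ zone R| = 10.00.

10.00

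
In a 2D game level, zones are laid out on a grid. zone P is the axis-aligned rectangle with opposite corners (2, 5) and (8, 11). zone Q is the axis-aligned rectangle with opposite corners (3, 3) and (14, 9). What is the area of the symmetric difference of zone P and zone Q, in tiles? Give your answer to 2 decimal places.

62.00

|zone P∩zone Q|: x∈[3,8], y∈[5,9] → 5·4 = 20.
|zone P △ zone Q| = |zone P| + |zone Q| − 2·|zone P∩zone Q| = 36 + 66 − 40 = 62.00.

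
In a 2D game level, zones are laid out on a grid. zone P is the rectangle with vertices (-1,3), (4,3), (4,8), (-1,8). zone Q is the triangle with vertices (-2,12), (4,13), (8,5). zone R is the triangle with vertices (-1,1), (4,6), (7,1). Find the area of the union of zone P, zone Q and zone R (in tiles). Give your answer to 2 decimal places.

66.47

By inclusion–exclusion:
Individual areas: |zone P| = 25, |zone Q| = 26, |zone R| = 20.
|zone P∩zone Q| = 0.0286.
|zone P∩zone R| = 4.5.
|zone Q∩zone R| = 0.
|zone P∩zone Q∩zone R| = 0.
|zone P ∪ zone Q ∪ zone R| = 71 − 4.5286 + 0 = 66.47.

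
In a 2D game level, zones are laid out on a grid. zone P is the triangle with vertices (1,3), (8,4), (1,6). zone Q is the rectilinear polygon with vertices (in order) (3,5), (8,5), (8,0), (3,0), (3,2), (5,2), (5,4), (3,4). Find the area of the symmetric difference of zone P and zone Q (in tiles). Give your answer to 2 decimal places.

23.71

|zone P| = 10.5, |zone Q| = 21, |zone P∩zone Q| = 3.8929.
|zone P △ zone Q| = |zone P| + |zone Q| − 2·|zone P∩zone Q| = 10.5 + 21 − 7.7857 = 23.71.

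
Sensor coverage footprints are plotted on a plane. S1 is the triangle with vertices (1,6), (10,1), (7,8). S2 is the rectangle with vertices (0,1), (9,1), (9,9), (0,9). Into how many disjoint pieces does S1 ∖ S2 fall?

1

S1 ∖ S2 is a single connected region.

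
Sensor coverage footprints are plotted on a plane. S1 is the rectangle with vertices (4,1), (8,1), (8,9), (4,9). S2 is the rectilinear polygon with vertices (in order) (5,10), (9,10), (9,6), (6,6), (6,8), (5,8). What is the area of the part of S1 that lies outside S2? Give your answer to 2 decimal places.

|S1| = 32, |S1∩S2| = 7.
|S1 ∖ S2| = |S1| − |S1∩S2| = 32 − 7 = 25.00.

25.00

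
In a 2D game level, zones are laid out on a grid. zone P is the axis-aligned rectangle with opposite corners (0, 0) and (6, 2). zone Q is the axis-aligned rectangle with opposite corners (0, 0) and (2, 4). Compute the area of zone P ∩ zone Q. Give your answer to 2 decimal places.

|zone P∩zone Q|: x∈[0,2], y∈[0,2] → 2·2 = 4.

4.00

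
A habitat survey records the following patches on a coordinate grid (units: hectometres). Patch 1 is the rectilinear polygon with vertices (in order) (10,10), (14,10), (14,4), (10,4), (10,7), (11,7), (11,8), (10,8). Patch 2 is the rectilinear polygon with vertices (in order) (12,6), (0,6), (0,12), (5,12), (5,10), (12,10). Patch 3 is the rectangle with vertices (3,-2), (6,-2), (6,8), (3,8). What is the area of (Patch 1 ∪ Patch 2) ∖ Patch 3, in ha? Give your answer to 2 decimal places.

68.00

|Patch 1 ∪ Patch 2| = 74.
|(Patch 1 ∪ Patch 2) ∩ Patch 3| = 6.
|(Patch 1 ∪ Patch 2) ∖ Patch 3| = 74 − 6 = 68.00.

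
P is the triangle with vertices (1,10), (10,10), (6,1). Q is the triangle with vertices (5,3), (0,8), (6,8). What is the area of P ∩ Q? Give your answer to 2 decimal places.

The intersection is the polygon with vertices (2.111,8), (6,8), (5,3), (4.75,3.25).
By the shoelace formula its area is 9.99.

9.99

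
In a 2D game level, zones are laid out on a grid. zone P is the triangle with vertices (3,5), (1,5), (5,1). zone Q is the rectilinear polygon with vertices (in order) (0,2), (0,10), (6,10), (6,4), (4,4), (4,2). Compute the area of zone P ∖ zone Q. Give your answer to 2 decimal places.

|zone P| = 4, |zone P∩zone Q| = 3.5.
|zone P ∖ zone Q| = |zone P| − |zone P∩zone Q| = 4 − 3.5 = 0.50.

0.50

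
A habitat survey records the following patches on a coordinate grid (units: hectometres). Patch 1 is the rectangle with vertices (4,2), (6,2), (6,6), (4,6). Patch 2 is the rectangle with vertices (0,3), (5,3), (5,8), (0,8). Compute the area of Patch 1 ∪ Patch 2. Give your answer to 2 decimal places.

By inclusion–exclusion:
Individual areas: |Patch 1| = 8, |Patch 2| = 25.
|Patch 1∩Patch 2|: x∈[4,5], y∈[3,6] → 1·3 = 3.
|Patch 1 ∪ Patch 2| = 33 − 3 = 30.00.

30.00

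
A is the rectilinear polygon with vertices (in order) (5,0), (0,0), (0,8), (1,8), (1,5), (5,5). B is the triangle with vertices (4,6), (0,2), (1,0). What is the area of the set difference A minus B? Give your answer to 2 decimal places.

22.25

|A| = 28, |A∩B| = 5.75.
|A ∖ B| = |A| − |A∩B| = 28 − 5.75 = 22.25.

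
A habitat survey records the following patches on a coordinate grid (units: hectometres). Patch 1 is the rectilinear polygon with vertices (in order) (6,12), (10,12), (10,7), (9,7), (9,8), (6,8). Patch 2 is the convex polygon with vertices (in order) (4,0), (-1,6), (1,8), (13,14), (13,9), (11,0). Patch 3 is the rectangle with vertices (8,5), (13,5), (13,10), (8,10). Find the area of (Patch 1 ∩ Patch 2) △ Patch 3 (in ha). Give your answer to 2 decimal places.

|Patch 1 ∩ Patch 2| = 14.75.
|(Patch 1 ∩ Patch 2) ∩ Patch 3| = 5.
|(Patch 1 ∩ Patch 2) △ Patch 3| = 14.75 + 25 − 10 = 29.75.

29.75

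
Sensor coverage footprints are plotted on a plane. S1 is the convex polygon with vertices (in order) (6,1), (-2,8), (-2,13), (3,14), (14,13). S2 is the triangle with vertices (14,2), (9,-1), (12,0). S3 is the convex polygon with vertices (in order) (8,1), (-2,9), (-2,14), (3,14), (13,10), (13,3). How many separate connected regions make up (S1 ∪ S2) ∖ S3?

(S1 ∪ S2) ∖ S3 splits into 3 disjoint pieces (area 10.9565, area 15.6579, area 2).

3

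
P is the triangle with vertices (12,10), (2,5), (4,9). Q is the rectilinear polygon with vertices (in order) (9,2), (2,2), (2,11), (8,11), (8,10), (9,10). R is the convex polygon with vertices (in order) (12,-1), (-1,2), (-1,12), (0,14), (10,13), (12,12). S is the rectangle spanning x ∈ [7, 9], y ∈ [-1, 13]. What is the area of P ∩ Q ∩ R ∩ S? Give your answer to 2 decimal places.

The intersection is the polygon with vertices (9,9.625), (9,8.5), (7,7.5), (7,9.375).
By the shoelace formula its area is 3.00.

3.00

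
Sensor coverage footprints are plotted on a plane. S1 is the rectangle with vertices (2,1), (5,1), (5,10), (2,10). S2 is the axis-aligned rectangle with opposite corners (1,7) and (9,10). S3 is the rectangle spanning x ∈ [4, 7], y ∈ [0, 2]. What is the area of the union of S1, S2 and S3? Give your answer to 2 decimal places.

By inclusion–exclusion:
Individual areas: |S1| = 27, |S2| = 24, |S3| = 6.
|S1∩S2|: x∈[2,5], y∈[7,10] → 3·3 = 9.
|S1∩S3|: x∈[4,5], y∈[1,2] → 1·1 = 1.
|S2∩S3| = 0 (no overlap).
|S1∩S2∩S3| = 0.
|S1 ∪ S2 ∪ S3| = 57 − 10 + 0 = 47.00.

47.00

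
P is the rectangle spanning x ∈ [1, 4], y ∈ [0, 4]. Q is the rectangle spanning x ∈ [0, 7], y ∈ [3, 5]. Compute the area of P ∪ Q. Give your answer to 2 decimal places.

23.00

By inclusion–exclusion:
Individual areas: |P| = 12, |Q| = 14.
|P∩Q|: x∈[1,4], y∈[3,4] → 3·1 = 3.
|P ∪ Q| = 26 − 3 = 23.00.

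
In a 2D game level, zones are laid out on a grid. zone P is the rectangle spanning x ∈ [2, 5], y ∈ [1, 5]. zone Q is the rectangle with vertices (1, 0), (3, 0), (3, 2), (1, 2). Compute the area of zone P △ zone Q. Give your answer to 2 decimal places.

|zone P∩zone Q|: x∈[2,3], y∈[1,2] → 1·1 = 1.
|zone P △ zone Q| = |zone P| + |zone Q| − 2·|zone P∩zone Q| = 12 + 4 − 2 = 14.00.

14.00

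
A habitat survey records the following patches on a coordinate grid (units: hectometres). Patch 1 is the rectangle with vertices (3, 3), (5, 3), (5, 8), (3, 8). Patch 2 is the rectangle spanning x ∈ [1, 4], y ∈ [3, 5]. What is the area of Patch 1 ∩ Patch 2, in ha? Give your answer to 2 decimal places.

|Patch 1∩Patch 2|: x∈[3,4], y∈[3,5] → 1·2 = 2.

2.00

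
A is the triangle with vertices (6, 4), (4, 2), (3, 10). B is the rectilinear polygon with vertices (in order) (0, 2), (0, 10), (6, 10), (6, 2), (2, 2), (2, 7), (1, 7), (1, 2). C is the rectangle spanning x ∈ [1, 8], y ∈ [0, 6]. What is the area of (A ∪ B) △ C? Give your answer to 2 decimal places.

|A ∪ B| = 43.
|(A ∪ B) ∩ C| = 16.
|(A ∪ B) △ C| = 43 + 42 − 32 = 53.00.

53.00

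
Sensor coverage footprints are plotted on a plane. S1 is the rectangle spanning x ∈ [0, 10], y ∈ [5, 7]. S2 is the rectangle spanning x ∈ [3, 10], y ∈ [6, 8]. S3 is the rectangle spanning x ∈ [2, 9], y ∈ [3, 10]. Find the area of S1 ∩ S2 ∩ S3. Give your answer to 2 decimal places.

6.00

The intersection is the polygon with vertices (3,6), (3,7), (9,7), (9,6).
By the shoelace formula its area is 6.00.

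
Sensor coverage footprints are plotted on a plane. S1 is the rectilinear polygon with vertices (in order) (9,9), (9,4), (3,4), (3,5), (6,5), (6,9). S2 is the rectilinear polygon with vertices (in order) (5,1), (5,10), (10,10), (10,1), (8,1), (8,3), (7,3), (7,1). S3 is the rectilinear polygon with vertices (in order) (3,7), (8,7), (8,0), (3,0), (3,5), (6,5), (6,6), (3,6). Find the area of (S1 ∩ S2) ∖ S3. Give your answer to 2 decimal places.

9.00

|S1 ∩ S2| = 16.
|(S1 ∩ S2) ∩ S3| = 7.
|(S1 ∩ S2) ∖ S3| = 16 − 7 = 9.00.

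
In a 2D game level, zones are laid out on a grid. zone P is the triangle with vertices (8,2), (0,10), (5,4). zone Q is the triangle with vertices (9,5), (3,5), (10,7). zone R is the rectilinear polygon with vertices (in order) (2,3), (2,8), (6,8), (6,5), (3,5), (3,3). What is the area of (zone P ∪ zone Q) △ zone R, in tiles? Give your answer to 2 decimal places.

|zone P ∪ zone Q| = 9.7126.
|(zone P ∪ zone Q) ∩ zone R| = 2.6817.
|(zone P ∪ zone Q) △ zone R| = 9.7126 + 14 − 5.3633 = 18.35.

18.35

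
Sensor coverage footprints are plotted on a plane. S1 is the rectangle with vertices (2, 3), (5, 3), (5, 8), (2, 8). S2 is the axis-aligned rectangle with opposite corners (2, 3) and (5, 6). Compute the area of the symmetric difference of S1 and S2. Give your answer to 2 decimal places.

|S1∩S2|: x∈[2,5], y∈[3,6] → 3·3 = 9.
|S1 △ S2| = |S1| + |S2| − 2·|S1∩S2| = 15 + 9 − 18 = 6.00.

6.00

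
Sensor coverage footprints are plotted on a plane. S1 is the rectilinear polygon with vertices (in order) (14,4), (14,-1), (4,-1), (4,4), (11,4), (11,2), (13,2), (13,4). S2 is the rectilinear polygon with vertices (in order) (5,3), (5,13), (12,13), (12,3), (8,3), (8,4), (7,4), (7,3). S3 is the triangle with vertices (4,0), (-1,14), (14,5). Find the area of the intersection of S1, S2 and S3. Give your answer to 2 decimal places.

4.75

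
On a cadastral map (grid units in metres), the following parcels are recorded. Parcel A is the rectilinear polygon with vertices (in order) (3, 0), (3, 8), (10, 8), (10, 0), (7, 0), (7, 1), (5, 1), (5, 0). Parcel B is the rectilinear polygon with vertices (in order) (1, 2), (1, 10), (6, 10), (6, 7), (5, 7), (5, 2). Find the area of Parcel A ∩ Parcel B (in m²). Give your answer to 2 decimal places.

13.00

The intersection is the polygon with vertices (3,8), (6,8), (6,7), (5,7), (5,2), (3,2).
By the shoelace formula its area is 13.00.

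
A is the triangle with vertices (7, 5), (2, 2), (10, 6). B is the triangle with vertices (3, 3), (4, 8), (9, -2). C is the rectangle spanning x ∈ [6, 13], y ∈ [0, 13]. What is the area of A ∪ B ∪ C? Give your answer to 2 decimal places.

104.77

By inclusion–exclusion:
Individual areas: |A| = 2, |B| = 17.5, |C| = 91.
|A∩B| = 0.6813.
|A∩C| = 1.2.
|B∩C| = 3.85.
|A∩B∩C| = 0.
|A ∪ B ∪ C| = 110.5 − 5.7313 + 0 = 104.77.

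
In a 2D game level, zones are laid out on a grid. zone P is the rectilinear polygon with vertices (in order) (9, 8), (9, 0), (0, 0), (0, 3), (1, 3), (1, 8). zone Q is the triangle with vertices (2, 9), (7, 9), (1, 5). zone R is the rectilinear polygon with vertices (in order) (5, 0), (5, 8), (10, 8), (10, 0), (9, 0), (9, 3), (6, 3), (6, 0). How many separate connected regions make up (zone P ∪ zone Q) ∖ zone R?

(zone P ∪ zone Q) ∖ zone R splits into 2 disjoint pieces (area 9, area 39.375).

2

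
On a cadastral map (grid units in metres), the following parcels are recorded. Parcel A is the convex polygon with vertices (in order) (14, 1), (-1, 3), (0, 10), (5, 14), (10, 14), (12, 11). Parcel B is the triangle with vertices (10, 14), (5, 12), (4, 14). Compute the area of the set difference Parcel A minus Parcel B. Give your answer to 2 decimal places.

|Parcel A| = 143.5, |Parcel A∩Parcel B| = 5.7143.
|Parcel A ∖ Parcel B| = |Parcel A| − |Parcel A∩Parcel B| = 143.5 − 5.7143 = 137.79.

137.79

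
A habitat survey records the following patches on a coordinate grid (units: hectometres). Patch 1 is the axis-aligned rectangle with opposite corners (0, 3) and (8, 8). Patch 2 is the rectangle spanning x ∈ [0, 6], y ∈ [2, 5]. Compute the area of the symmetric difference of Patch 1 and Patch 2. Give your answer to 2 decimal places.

|Patch 1∩Patch 2|: x∈[0,6], y∈[3,5] → 6·2 = 12.
|Patch 1 △ Patch 2| = |Patch 1| + |Patch 2| − 2·|Patch 1∩Patch 2| = 40 + 18 − 24 = 34.00.

34.00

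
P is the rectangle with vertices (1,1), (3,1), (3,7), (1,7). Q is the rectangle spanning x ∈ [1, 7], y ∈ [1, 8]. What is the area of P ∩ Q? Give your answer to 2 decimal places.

|P∩Q|: x∈[1,3], y∈[1,7] → 2·6 = 12.

12.00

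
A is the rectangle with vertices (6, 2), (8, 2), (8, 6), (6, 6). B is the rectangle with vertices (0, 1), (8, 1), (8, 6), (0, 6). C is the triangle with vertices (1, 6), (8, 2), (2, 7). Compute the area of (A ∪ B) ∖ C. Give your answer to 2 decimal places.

|A ∪ B| = 40.
|(A ∪ B) ∩ C| = 4.4.
|(A ∪ B) ∖ C| = 40 − 4.4 = 35.60.

35.60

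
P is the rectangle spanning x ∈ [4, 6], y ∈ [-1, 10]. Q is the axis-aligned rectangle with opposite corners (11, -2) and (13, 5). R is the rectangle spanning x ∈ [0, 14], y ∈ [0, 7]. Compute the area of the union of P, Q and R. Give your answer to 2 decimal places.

110.00

By inclusion–exclusion:
Individual areas: |P| = 22, |Q| = 14, |R| = 98.
|P∩Q| = 0 (no overlap).
|P∩R|: x∈[4,6], y∈[0,7] → 2·7 = 14.
|Q∩R|: x∈[11,13], y∈[0,5] → 2·5 = 10.
|P∩Q∩R| = 0.
|P ∪ Q ∪ R| = 134 − 24 + 0 = 110.00.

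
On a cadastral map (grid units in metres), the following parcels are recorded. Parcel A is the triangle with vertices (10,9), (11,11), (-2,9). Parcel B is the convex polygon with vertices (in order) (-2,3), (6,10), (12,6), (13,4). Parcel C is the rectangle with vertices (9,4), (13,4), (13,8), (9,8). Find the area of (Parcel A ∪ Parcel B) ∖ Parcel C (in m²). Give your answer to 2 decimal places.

53.18

|Parcel A ∪ Parcel B| = 63.1786.
|(Parcel A ∪ Parcel B) ∩ Parcel C| = 10.
|(Parcel A ∪ Parcel B) ∖ Parcel C| = 63.1786 − 10 = 53.18.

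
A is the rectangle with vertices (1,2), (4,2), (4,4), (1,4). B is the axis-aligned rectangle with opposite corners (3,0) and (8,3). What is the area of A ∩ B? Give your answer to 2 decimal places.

1.00

|A∩B|: x∈[3,4], y∈[2,3] → 1·1 = 1.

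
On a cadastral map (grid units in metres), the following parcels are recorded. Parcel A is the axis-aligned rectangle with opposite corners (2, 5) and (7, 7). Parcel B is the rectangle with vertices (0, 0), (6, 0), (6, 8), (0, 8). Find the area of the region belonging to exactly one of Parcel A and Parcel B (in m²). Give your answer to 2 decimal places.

42.00

|Parcel A∩Parcel B|: x∈[2,6], y∈[5,7] → 4·2 = 8.
|Parcel A △ Parcel B| = |Parcel A| + |Parcel B| − 2·|Parcel A∩Parcel B| = 10 + 48 − 16 = 42.00.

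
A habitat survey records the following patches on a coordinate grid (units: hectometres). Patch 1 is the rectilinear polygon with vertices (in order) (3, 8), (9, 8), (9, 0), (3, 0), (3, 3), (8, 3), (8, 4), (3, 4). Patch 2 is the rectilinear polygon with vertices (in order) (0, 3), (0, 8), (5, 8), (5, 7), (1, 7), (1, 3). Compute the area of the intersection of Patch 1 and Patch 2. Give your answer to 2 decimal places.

2.00

The intersection is the polygon with vertices (5,8), (5,7), (3,7), (3,8).
By the shoelace formula its area is 2.00.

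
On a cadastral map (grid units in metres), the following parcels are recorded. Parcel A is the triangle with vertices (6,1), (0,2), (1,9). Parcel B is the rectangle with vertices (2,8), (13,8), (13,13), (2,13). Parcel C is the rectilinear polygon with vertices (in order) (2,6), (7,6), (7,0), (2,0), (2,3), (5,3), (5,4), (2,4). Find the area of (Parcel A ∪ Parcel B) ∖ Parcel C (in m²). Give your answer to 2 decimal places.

|Parcel A ∪ Parcel B| = 76.5.
|(Parcel A ∪ Parcel B) ∩ Parcel C| = 8.4167.
|(Parcel A ∪ Parcel B) ∖ Parcel C| = 76.5 − 8.4167 = 68.08.

68.08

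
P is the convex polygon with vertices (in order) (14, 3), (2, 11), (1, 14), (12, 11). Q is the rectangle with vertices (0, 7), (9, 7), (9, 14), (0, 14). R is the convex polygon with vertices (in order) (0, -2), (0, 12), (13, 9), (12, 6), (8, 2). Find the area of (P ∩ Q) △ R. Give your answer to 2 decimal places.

114.44

|P ∩ Q| = 29.7727.
|(P ∩ Q) ∩ R| = 14.1677.
|(P ∩ Q) △ R| = 29.7727 + 113 − 28.3355 = 114.44.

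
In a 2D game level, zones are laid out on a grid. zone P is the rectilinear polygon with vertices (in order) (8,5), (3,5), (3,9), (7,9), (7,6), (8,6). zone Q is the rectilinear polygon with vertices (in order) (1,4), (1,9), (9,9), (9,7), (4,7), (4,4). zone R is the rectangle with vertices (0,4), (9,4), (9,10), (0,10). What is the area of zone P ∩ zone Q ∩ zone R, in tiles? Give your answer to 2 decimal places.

10.00

The intersection is the polygon with vertices (3,9), (7,9), (7,7), (4,7), (4,5), (3,5).
By the shoelace formula its area is 10.00.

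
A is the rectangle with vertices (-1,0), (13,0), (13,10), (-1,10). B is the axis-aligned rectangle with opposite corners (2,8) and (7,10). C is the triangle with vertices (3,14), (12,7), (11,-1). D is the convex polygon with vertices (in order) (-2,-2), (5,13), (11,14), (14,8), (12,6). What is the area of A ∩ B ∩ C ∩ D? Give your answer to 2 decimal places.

The intersection is the polygon with vertices (6.2,8), (5.133,10), (7,10), (7,8).
By the shoelace formula its area is 2.67.

2.67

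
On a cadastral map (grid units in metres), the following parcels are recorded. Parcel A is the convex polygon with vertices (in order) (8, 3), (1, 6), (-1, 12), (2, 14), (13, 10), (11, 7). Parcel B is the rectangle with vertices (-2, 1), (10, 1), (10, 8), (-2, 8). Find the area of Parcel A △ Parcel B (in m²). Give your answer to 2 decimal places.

108.50

|Parcel A| = 89.5, |Parcel B| = 84, |Parcel A∩Parcel B| = 32.5.
|Parcel A △ Parcel B| = |Parcel A| + |Parcel B| − 2·|Parcel A∩Parcel B| = 89.5 + 84 − 65 = 108.50.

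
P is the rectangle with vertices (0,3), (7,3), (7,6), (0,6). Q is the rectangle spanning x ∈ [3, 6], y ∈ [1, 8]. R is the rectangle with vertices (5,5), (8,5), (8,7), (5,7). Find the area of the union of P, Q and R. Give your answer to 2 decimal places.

By inclusion–exclusion:
Individual areas: |P| = 21, |Q| = 21, |R| = 6.
|P∩Q|: x∈[3,6], y∈[3,6] → 3·3 = 9.
|P∩R|: x∈[5,7], y∈[5,6] → 2·1 = 2.
|Q∩R|: x∈[5,6], y∈[5,7] → 1·2 = 2.
|P∩Q∩R| = 1.
|P ∪ Q ∪ R| = 48 − 13 + 1 = 36.00.

36.00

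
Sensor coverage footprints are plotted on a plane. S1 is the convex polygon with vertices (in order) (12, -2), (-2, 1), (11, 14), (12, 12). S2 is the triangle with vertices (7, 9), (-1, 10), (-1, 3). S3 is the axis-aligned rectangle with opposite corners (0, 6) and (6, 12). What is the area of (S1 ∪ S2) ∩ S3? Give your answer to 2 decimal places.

The region (S1 ∪ S2) ∩ S3 is the polygon with vertices (6,9.125), (6,6), (3,6), (0,6), (0,9.875).
By the shoelace formula its area is 21.00.

21.00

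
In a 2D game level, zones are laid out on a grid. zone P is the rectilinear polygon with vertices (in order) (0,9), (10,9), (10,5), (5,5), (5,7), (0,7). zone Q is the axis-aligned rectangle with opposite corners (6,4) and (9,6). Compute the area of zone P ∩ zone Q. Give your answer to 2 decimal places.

The intersection is the polygon with vertices (6,5), (6,6), (9,6), (9,5).
By the shoelace formula its area is 3.00.

3.00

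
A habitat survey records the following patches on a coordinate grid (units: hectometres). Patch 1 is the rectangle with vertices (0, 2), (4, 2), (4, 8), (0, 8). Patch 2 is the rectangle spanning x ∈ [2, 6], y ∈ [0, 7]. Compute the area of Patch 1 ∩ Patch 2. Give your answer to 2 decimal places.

|Patch 1∩Patch 2|: x∈[2,4], y∈[2,7] → 2·5 = 10.

10.00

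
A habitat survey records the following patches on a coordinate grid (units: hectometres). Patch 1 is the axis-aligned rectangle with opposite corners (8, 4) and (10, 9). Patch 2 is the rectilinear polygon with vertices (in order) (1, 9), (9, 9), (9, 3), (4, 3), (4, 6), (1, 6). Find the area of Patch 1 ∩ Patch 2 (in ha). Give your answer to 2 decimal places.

5.00

The intersection is the polygon with vertices (9,9), (9,4), (8,4), (8,9).
By the shoelace formula its area is 5.00.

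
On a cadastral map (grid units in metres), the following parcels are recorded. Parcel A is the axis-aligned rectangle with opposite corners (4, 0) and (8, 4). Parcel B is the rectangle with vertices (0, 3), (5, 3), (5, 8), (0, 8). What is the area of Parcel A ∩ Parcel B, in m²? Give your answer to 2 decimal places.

|Parcel A∩Parcel B|: x∈[4,5], y∈[3,4] → 1·1 = 1.

1.00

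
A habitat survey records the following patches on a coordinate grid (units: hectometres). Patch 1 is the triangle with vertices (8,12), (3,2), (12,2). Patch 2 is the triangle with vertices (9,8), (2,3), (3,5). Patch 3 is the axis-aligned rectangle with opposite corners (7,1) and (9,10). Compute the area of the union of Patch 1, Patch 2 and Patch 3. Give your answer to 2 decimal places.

By inclusion–exclusion:
Individual areas: |Patch 1| = 45, |Patch 2| = 4.5, |Patch 3| = 18.
|Patch 1∩Patch 2| = 2.
|Patch 1∩Patch 3| = 15.95.
|Patch 2∩Patch 3| = 0.4286.
|Patch 1∩Patch 2∩Patch 3| = 0.4286.
|Patch 1 ∪ Patch 2 ∪ Patch 3| = 67.5 − 18.3786 + 0.4286 = 49.55.

49.55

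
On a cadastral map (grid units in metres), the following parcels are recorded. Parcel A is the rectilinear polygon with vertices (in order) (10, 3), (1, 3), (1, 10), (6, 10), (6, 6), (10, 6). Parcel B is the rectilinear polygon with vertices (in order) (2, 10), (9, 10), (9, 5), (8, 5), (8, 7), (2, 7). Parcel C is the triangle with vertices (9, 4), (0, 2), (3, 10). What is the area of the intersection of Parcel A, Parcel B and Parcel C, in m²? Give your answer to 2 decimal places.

6.17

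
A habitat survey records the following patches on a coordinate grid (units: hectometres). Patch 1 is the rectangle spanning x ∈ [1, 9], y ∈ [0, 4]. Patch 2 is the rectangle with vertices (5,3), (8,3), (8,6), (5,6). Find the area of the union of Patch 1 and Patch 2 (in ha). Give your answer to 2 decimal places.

By inclusion–exclusion:
Individual areas: |Patch 1| = 32, |Patch 2| = 9.
|Patch 1∩Patch 2|: x∈[5,8], y∈[3,4] → 3·1 = 3.
|Patch 1 ∪ Patch 2| = 41 − 3 = 38.00.

38.00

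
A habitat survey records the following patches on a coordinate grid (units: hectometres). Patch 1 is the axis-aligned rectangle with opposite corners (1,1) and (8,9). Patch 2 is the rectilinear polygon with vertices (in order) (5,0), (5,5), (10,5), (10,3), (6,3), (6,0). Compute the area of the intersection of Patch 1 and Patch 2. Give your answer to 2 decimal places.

The intersection is the polygon with vertices (8,3), (6,3), (6,1), (5,1), (5,5), (8,5).
By the shoelace formula its area is 8.00.

8.00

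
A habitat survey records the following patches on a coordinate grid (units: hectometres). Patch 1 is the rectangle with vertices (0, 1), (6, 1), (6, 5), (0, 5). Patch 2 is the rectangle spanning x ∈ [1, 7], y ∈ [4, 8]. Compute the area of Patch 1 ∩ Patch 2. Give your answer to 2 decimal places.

5.00

|Patch 1∩Patch 2|: x∈[1,6], y∈[4,5] → 5·1 = 5.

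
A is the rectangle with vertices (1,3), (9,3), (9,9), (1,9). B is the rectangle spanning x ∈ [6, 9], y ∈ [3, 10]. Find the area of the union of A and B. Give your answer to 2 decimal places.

51.00

By inclusion–exclusion:
Individual areas: |A| = 48, |B| = 21.
|A∩B|: x∈[6,9], y∈[3,9] → 3·6 = 18.
|A ∪ B| = 69 − 18 = 51.00.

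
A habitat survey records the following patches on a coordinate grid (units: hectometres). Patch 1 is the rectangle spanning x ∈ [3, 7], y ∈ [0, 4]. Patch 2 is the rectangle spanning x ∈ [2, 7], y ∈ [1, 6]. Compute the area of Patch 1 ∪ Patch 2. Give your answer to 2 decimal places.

29.00

By inclusion–exclusion:
Individual areas: |Patch 1| = 16, |Patch 2| = 25.
|Patch 1∩Patch 2|: x∈[3,7], y∈[1,4] → 4·3 = 12.
|Patch 1 ∪ Patch 2| = 41 − 12 = 29.00.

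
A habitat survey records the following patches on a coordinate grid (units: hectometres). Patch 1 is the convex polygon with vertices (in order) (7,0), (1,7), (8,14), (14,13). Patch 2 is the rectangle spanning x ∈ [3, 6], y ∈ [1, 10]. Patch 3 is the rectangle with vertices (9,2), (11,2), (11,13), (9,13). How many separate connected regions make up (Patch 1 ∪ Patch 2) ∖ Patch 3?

(Patch 1 ∪ Patch 2) ∖ Patch 3 is a single connected region.

1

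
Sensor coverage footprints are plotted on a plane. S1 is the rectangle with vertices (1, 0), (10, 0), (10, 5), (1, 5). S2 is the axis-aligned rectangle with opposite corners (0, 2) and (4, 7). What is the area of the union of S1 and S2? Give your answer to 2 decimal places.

56.00

By inclusion–exclusion:
Individual areas: |S1| = 45, |S2| = 20.
|S1∩S2|: x∈[1,4], y∈[2,5] → 3·3 = 9.
|S1 ∪ S2| = 65 − 9 = 56.00.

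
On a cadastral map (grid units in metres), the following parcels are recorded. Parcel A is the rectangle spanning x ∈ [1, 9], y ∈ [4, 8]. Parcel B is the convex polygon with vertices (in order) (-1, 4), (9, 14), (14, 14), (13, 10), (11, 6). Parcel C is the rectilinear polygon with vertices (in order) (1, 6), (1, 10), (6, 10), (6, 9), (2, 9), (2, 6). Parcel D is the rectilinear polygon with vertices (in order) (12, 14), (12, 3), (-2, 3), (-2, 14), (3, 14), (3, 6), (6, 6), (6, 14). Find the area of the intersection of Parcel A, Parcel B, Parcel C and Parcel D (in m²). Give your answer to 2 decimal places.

0.50

The intersection is the polygon with vertices (2,6), (1,6), (2,7).
By the shoelace formula its area is 0.50.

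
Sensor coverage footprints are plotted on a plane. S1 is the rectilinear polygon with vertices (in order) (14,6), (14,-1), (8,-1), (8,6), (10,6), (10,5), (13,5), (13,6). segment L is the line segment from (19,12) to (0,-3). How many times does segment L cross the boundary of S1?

2

The segment meets the boundary at (8,3.316), (10.133,5).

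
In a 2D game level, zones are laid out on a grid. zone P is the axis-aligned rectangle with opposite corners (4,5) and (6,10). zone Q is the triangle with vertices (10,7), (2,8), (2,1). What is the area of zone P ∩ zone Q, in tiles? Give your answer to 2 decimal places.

The intersection is the polygon with vertices (6,5), (4,5), (4,7.75), (6,7.5).
By the shoelace formula its area is 5.25.

5.25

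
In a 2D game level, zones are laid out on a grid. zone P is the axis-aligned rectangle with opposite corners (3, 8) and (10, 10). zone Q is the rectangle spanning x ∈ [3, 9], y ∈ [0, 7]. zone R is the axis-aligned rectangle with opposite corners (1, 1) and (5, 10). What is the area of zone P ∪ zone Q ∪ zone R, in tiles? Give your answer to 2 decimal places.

76.00

By inclusion–exclusion:
Individual areas: |zone P| = 14, |zone Q| = 42, |zone R| = 36.
|zone P∩zone Q| = 0 (no overlap).
|zone P∩zone R|: x∈[3,5], y∈[8,10] → 2·2 = 4.
|zone Q∩zone R|: x∈[3,5], y∈[1,7] → 2·6 = 12.
|zone P∩zone Q∩zone R| = 0.
|zone P ∪ zone Q ∪ zone R| = 92 − 16 + 0 = 76.00.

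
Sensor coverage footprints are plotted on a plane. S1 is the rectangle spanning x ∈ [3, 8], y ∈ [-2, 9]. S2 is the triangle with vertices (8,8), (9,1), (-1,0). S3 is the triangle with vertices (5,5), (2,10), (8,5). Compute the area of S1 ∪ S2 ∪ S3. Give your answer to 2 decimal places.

By inclusion–exclusion:
Individual areas: |S1| = 55, |S2| = 35.5, |S3| = 7.5.
|S1∩S2| = 25.6389.
|S1∩S3| = 7.0667.
|S2∩S3| = 2.4088.
|S1∩S2∩S3| = 2.4088.
|S1 ∪ S2 ∪ S3| = 98 − 35.1144 + 2.4088 = 65.29.

65.29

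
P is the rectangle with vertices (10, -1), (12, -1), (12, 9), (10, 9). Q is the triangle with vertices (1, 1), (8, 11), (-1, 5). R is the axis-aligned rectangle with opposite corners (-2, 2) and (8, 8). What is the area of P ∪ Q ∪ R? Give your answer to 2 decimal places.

84.20

By inclusion–exclusion:
Individual areas: |P| = 20, |Q| = 24, |R| = 60.
|P∩Q| = 0.
|P∩R| = 0 (no overlap).
|Q∩R| = 19.8.
|P∩Q∩R| = 0.
|P ∪ Q ∪ R| = 104 − 19.8 + 0 = 84.20.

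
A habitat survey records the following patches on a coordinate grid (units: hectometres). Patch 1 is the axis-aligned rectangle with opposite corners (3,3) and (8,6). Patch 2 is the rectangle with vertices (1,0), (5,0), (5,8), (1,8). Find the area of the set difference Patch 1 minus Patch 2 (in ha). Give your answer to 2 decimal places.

|Patch 1∩Patch 2|: x∈[3,5], y∈[3,6] → 2·3 = 6.
|Patch 1| = 15.
|Patch 1 ∖ Patch 2| = |Patch 1| − |Patch 1∩Patch 2| = 15 − 6 = 9.00.

9.00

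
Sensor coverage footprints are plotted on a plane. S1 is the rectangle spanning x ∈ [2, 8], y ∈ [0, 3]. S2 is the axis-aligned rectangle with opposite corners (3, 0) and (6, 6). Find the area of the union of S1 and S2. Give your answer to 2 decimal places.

27.00

By inclusion–exclusion:
Individual areas: |S1| = 18, |S2| = 18.
|S1∩S2|: x∈[3,6], y∈[0,3] → 3·3 = 9.
|S1 ∪ S2| = 36 − 9 = 27.00.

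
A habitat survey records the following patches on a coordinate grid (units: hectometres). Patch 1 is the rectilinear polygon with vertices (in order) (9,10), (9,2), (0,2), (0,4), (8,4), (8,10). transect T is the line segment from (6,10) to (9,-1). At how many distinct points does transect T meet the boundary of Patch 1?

2

The segment meets the boundary at (8.182,2), (7.636,4).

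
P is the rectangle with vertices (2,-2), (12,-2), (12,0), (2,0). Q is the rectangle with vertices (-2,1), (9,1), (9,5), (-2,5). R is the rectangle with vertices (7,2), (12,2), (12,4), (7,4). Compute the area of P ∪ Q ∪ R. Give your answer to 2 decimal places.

By inclusion–exclusion:
Individual areas: |P| = 20, |Q| = 44, |R| = 10.
|P∩Q| = 0 (no overlap).
|P∩R| = 0 (no overlap).
|Q∩R|: x∈[7,9], y∈[2,4] → 2·2 = 4.
|P∩Q∩R| = 0.
|P ∪ Q ∪ R| = 74 − 4 + 0 = 70.00.

70.00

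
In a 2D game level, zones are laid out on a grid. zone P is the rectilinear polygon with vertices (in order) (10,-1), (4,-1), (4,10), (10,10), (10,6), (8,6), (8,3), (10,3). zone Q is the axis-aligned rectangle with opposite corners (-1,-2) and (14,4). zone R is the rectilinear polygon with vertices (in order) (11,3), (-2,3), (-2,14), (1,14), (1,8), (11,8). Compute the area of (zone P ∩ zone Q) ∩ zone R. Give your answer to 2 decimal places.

|zone P ∩ zone Q| = 28.
|(zone P ∩ zone Q) ∩ zone R| = 4.00.

4.00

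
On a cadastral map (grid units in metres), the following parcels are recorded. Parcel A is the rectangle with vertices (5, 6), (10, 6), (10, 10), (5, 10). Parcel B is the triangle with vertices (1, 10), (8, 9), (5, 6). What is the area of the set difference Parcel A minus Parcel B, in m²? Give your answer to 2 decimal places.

14.86

|Parcel A| = 20, |Parcel A∩Parcel B| = 5.1429.
|Parcel A ∖ Parcel B| = |Parcel A| − |Parcel A∩Parcel B| = 20 − 5.1429 = 14.86.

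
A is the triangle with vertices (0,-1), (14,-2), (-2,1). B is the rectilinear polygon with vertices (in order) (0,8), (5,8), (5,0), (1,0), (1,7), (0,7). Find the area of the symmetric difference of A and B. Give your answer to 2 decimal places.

44.98

|A| = 13, |B| = 33, |A∩B| = 0.5104.
|A △ B| = |A| + |B| − 2·|A∩B| = 13 + 33 − 1.0208 = 44.98.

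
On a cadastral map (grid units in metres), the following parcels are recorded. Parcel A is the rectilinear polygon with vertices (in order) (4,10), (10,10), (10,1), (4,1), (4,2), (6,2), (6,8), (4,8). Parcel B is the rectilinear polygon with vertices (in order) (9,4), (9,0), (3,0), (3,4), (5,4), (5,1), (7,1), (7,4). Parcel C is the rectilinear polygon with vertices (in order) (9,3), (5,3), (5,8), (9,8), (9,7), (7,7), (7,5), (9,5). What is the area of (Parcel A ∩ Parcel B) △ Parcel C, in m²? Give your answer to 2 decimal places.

|Parcel A ∩ Parcel B| = 7.
|(Parcel A ∩ Parcel B) ∩ Parcel C| = 2.
|(Parcel A ∩ Parcel B) △ Parcel C| = 7 + 16 − 4 = 19.00.

19.00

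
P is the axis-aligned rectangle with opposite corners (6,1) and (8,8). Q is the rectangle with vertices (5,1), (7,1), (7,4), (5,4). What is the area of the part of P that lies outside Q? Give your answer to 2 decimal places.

11.00

|P∩Q|: x∈[6,7], y∈[1,4] → 1·3 = 3.
|P| = 14.
|P ∖ Q| = |P| − |P∩Q| = 14 − 3 = 11.00.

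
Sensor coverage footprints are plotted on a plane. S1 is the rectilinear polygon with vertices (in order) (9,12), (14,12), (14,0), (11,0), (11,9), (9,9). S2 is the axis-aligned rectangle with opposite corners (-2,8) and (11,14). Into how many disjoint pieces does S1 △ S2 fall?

S1 △ S2 is a single connected region.

1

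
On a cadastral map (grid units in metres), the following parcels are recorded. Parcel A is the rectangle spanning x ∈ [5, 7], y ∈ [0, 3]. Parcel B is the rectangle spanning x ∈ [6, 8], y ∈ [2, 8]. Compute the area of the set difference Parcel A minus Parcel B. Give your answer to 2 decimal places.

5.00

|Parcel A∩Parcel B|: x∈[6,7], y∈[2,3] → 1·1 = 1.
|Parcel A| = 6.
|Parcel A ∖ Parcel B| = |Parcel A| − |Parcel A∩Parcel B| = 6 − 1 = 5.00.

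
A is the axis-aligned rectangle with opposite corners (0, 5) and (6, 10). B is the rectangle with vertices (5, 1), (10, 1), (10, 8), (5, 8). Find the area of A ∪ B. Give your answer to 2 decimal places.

By inclusion–exclusion:
Individual areas: |A| = 30, |B| = 35.
|A∩B|: x∈[5,6], y∈[5,8] → 1·3 = 3.
|A ∪ B| = 65 − 3 = 62.00.

62.00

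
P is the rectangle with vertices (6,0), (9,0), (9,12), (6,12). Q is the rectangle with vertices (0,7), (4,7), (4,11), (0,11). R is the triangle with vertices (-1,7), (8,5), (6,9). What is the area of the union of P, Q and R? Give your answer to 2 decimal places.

By inclusion–exclusion:
Individual areas: |P| = 36, |Q| = 16, |R| = 16.
|P∩Q| = 0 (no overlap).
|P∩R| = 3.5556.
|Q∩R| = 3.4286.
|P∩Q∩R| = 0.
|P ∪ Q ∪ R| = 68 − 6.9841 + 0 = 61.02.

61.02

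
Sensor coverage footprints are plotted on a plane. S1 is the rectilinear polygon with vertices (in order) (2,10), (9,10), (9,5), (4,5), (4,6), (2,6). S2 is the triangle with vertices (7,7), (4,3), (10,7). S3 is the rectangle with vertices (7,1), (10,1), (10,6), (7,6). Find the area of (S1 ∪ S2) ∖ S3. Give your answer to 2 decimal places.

32.83

|S1 ∪ S2| = 34.8333.
|(S1 ∪ S2) ∩ S3| = 2.
|(S1 ∪ S2) ∖ S3| = 34.8333 − 2 = 32.83.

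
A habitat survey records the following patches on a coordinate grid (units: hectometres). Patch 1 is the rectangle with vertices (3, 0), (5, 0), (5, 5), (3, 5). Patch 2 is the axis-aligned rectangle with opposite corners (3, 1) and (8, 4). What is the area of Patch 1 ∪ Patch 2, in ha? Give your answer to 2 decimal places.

19.00

By inclusion–exclusion:
Individual areas: |Patch 1| = 10, |Patch 2| = 15.
|Patch 1∩Patch 2|: x∈[3,5], y∈[1,4] → 2·3 = 6.
|Patch 1 ∪ Patch 2| = 25 − 6 = 19.00.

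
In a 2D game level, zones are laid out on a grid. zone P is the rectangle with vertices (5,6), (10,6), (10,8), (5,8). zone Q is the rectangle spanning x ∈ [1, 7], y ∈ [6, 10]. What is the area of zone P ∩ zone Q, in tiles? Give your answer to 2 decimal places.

4.00

|zone P∩zone Q|: x∈[5,7], y∈[6,8] → 2·2 = 4.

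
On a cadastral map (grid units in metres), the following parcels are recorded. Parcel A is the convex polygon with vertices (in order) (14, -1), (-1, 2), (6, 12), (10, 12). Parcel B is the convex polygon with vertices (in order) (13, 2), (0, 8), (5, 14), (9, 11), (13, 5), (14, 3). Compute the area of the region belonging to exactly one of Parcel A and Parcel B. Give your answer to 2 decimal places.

81.01

|Parcel A| = 111.5, |Parcel B| = 73.5, |Parcel A∩Parcel B| = 51.9939.
|Parcel A △ Parcel B| = |Parcel A| + |Parcel B| − 2·|Parcel A∩Parcel B| = 111.5 + 73.5 − 103.9879 = 81.01.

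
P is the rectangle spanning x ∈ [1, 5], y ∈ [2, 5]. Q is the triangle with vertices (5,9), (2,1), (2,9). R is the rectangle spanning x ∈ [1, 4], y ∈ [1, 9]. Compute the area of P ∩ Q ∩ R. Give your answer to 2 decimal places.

2.81

The intersection is the polygon with vertices (2.375,2), (2,2), (2,5), (3.5,5).
By the shoelace formula its area is 2.81.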